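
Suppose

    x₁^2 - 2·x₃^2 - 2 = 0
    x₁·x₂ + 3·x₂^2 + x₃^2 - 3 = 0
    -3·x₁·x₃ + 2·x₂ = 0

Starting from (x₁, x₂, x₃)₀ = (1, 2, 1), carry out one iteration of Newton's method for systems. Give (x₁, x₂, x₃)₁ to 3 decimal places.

At (1, 2, 1): F = (-3.000, 12.000, 1.000).
Jacobian J = [[2·x₁, 0, -4·x₃], [x₂, x₁ + 6·x₂, 2·x₃], [-3·x₃, 2, -3·x₁]].
At the point, J = [[2.000, 0.000, -4.000], [2.000, 13.000, 2.000], [-3.000, 2.000, -3.000]] (det J = -258.000).
Solving J·Δ = −F gives Δ = (0.329, -0.884, -0.585).
Then the next iterate is (x₁, x₂, x₃)₁ = (1.329, 1.116, 0.415).

(1.329, 1.116, 0.415)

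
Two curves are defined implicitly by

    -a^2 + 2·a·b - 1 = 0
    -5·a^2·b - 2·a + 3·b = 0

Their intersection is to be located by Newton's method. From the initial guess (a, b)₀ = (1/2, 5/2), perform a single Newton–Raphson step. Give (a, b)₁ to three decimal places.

At (1/2, 5/2): F = (1.250, 3.375).
Jacobian J = [[-2·a + 2·b, 2·a], [-10·a·b - 2, -5·a^2 + 3]].
At the point, J = [[4.000, 1.000], [-14.500, 1.750]] (det J = 21.500).
Solving J·Δ = −F gives Δ = (0.055, -1.471).
Then the next iterate is (a, b)₁ = (0.555, 1.029).

(0.555, 1.029)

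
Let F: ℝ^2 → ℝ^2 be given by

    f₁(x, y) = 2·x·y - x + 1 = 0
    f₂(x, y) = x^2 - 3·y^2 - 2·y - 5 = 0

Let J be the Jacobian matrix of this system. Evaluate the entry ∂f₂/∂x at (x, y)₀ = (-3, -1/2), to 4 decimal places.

-6.0000

∂f₂/∂x = 2·x.
At (-3, -1/2) this is -6.0000.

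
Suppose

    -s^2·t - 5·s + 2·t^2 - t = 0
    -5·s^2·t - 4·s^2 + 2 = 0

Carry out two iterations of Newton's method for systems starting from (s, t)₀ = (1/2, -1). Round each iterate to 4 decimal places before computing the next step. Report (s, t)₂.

At (1/2, -1): F = (0.7500, 2.2500).
Jacobian J = [[-2·s·t - 5, -s^2 + 4·t - 1], [-10·s·t - 8·s, -5·s^2]].
At the point, J = [[-4.0000, -5.2500], [1.0000, -1.2500]] (det J = 10.2500).
Solving J·Δ = −F gives Δ = (-1.0610, 0.9512).
Then the next iterate is (s, t)₁ = (-0.5610, -0.0488).
Round to (-0.5610, -0.0488) and repeat: F = (2.873921, 0.817908), J = [[-5.054754, -1.509921], [4.214232, -1.573605]].
Δ = (0.2296, 1.1347), so (s, t)₂ = (-0.3314, 1.0859).

(-0.3314, 1.0859)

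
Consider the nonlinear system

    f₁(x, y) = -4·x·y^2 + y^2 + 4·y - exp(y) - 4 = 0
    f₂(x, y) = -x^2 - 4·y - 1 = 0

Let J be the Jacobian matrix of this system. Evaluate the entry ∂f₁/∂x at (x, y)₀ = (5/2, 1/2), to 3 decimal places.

-1.000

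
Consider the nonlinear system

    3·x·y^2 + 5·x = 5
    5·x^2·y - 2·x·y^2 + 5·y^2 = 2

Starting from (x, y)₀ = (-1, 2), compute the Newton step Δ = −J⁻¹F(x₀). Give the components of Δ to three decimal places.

(1.307, 0.018)

At (-1, 2): F = (-22.000, 36.000).
Jacobian J = [[3·y^2 + 5, 6·x·y], [10·x·y - 2·y^2, 5·x^2 - 4·x·y + 10·y]].
At the point, J = [[17.000, -12.000], [-28.000, 33.000]] (det J = 225.000).
Solving J·Δ = −F gives Δ = (1.307, 0.018).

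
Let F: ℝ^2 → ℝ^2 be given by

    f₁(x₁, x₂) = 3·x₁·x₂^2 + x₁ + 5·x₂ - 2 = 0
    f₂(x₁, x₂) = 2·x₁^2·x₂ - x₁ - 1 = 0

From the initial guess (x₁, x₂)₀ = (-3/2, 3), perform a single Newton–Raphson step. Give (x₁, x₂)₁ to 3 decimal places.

(-0.892, 2.455)

At (-3/2, 3): F = (-29.000, 14.000).
Jacobian J = [[3·x₂^2 + 1, 6·x₁·x₂ + 5], [4·x₁·x₂ - 1, 2·x₁^2]].
At the point, J = [[28.000, -22.000], [-19.000, 4.500]] (det J = -292.000).
Solving J·Δ = −F gives Δ = (0.608, -0.545).
Then the next iterate is (x₁, x₂)₁ = (-0.892, 2.455).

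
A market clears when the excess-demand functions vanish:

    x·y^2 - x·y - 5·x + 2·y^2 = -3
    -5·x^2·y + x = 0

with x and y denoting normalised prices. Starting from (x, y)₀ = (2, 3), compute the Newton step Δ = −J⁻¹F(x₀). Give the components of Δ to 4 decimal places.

At (2, 3): F = (23.0000, -58.0000).
Jacobian J = [[y^2 - y - 5, 2·x·y - x + 4·y], [-10·x·y + 1, -5·x^2]].
At the point, J = [[1.0000, 22.0000], [-59.0000, -20.0000]] (det J = 1278.0000).
Solving J·Δ = −F gives Δ = (-0.6385, -1.0164).

(-0.6385, -1.0164)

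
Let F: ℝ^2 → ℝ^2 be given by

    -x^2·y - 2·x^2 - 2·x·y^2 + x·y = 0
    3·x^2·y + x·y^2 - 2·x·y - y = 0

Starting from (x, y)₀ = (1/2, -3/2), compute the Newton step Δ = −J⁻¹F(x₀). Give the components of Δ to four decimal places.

(0.0749, 1.1113)

At (1/2, -3/2): F = (-3.1250, 3.0000).
Jacobian J = [[-2·x·y - 4·x - 2·y^2 + y, -x^2 - 4·x·y + x], [6·x·y + y^2 - 2·y, 3·x^2 + 2·x·y - 2·x - 1]].
At the point, J = [[-6.5000, 3.2500], [0.7500, -2.7500]] (det J = 15.4375).
Solving J·Δ = −F gives Δ = (0.0749, 1.1113).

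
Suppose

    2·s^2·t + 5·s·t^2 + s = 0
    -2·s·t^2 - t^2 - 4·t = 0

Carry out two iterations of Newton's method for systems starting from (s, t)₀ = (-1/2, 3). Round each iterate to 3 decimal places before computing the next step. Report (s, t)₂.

(-1.233, 0.174)

At (-1/2, 3): F = (-21.500, -12.000).
Jacobian J = [[4·s·t + 5·t^2 + 1, 2·s^2 + 10·s·t], [-2·t^2, -4·s·t - 2·t - 4]].
At the point, J = [[40.000, -14.500], [-18.000, -4.000]] (det J = -421.000).
Solving J·Δ = −F gives Δ = (-0.209, -2.059).
Then the next iterate is (s, t)₁ = (-0.709, 0.941).
Round to (-0.709, 0.941) and repeat: F = (-2.90198, -3.39387), J = [[2.75873, -5.66633], [-1.77096, -3.21332]].
Δ = (-0.524, -0.767), so (s, t)₂ = (-1.233, 0.174).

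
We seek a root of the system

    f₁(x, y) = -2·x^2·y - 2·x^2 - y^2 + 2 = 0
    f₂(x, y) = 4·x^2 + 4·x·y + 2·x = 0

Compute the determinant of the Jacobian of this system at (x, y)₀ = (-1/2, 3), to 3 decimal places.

49.000

J = [[-4·x·y - 4·x, -2·x^2 - 2·y], [8·x + 4·y + 2, 4·x]].
At the point, J = [[8.000, -6.500], [10.000, -2.000]].
det J = 49.000.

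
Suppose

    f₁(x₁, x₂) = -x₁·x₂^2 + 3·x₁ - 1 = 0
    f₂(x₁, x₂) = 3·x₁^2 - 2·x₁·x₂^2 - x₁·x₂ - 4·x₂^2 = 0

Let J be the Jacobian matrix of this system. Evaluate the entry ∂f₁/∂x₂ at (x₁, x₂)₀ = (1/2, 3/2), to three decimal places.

-1.500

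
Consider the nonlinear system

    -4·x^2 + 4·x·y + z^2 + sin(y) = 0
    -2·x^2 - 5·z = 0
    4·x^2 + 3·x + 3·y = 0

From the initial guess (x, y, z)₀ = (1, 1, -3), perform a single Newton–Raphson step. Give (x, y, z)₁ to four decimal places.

At (1, 1, -3): F = (9.841471, 13.0000, 10.0000).
Jacobian J = [[-8·x + 4·y, 4·x + cos(y), 2·z], [-4·x, 0, -5], [8·x + 3, 3, 0]].
At the point, J = [[-4.0000, 4.540302, -6.0000], [-4.0000, 0.0000, -5.0000], [11.0000, 3.0000, 0.0000]] (det J = -237.716627).
Solving J·Δ = −F gives Δ = (-1.3183, 1.5006, 3.6547).
Then the next iterate is (x, y, z)₁ = (-0.3183, 2.5006, 0.6547).

(-0.3183, 2.5006, 0.6547)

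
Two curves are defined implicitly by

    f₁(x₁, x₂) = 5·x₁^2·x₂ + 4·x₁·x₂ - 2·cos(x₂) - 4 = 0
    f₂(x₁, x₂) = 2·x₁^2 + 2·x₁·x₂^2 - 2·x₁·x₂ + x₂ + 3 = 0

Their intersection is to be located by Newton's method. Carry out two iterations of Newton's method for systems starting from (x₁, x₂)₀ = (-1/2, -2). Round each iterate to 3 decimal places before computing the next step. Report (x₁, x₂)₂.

At (-1/2, -2): F = (-1.66771, -4.500).
Jacobian J = [[10·x₁·x₂ + 4·x₂, 5·x₁^2 + 4·x₁ + 2·sin(x₂)], [4·x₁ + 2·x₂^2 - 2·x₂, 4·x₁·x₂ - 2·x₁ + 1]].
At the point, J = [[2.000, -2.56859], [10.000, 6.000]] (det J = 37.68595).
Solving J·Δ = −F gives Δ = (0.572, -0.204).
Then the next iterate is (x₁, x₂)₁ = (0.072, -2.204).
Round to (0.072, -2.204) and repeat: F = (-3.50842, 1.82324), J = [[-10.40288, -1.29835], [14.41123, 0.22125]].
Δ = (-0.097, -1.925), so (x₁, x₂)₂ = (-0.025, -4.129).

(-0.025, -4.129)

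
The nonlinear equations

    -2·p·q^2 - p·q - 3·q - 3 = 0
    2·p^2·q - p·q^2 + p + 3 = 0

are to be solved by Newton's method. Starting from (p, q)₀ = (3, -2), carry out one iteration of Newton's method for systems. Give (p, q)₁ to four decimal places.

(2.0000, -1.5000)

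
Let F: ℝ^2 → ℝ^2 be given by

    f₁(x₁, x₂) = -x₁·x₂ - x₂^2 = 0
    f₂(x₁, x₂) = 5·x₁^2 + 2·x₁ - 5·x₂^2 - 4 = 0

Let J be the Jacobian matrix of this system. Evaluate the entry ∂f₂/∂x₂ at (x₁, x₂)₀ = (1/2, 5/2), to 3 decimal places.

-25.000

∂f₂/∂x₂ = -10·x₂.
At (1/2, 5/2) this is -25.000.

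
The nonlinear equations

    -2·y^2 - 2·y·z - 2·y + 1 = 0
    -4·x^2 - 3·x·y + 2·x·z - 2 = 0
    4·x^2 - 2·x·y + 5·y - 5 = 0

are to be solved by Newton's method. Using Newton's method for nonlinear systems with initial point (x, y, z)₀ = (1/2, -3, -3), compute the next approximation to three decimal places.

(1.916, -2.540, 0.606)

At (1/2, -3, -3): F = (-29.000, -1.500, -16.000).
Jacobian J = [[0, -4·y - 2·z - 2, -2·y], [-8·x - 3·y + 2·z, -3·x, 2·x], [8·x - 2·y, -2·x + 5, 0]].
At the point, J = [[0.000, 16.000, 6.000], [-1.000, -1.500, 1.000], [10.000, 4.000, 0.000]] (det J = 226.000).
Solving J·Δ = −F gives Δ = (1.416, 0.460, 3.606).
Then the next iterate is (x, y, z)₁ = (1.916, -2.540, 0.606).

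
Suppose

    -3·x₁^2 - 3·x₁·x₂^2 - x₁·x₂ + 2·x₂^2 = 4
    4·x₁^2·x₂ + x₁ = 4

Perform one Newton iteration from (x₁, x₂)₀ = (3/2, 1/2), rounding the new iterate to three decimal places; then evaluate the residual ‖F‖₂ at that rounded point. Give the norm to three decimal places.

4.190

At (3/2, 1/2): F = (-12.125, 2.000).
Jacobian J = [[-6·x₁ - 3·x₂^2 - x₂, -6·x₁·x₂ - x₁ + 4·x₂], [8·x₁·x₂ + 1, 4·x₁^2]].
At the point, J = [[-10.250, -4.000], [7.000, 9.000]] (det J = -64.250).
Solving J·Δ = −F gives Δ = (-1.574, 1.002).
Then the next iterate is (x₁, x₂)₁ = (-0.074, 1.502).
Re-evaluating at (-0.074, 1.502): F = (1.10756, -4.04110), so ‖F‖₂ = 4.190.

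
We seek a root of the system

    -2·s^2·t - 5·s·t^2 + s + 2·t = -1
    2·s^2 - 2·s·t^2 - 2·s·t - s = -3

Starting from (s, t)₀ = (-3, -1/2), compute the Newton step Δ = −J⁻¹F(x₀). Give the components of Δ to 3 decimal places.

(1.800, -0.048)

At (-3, -1/2): F = (9.750, 22.500).
Jacobian J = [[-4·s·t - 5·t^2 + 1, -2·s^2 - 10·s·t + 2], [4·s - 2·t^2 - 2·t - 1, -4·s·t - 2·s]].
At the point, J = [[-6.250, -31.000], [-12.500, 0.000]] (det J = -387.500).
Solving J·Δ = −F gives Δ = (1.800, -0.048).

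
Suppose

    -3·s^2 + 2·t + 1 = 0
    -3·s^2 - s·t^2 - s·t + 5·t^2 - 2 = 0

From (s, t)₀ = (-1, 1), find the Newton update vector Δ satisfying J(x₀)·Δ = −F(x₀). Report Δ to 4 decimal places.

(0.0571, -0.1714)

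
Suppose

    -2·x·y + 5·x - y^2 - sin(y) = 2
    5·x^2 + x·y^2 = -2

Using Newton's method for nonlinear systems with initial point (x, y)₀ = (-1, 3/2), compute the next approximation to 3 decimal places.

(0.876, -1.764)

At (-1, 3/2): F = (-7.24749, 4.750).
Jacobian J = [[-2·y + 5, -2·x - 2·y - cos(y)], [10·x + y^2, 2·x·y]].
At the point, J = [[2.000, -1.07074], [-7.750, -3.000]] (det J = -14.29821).
Solving J·Δ = −F gives Δ = (1.876, -3.264).
Then the next iterate is (x, y)₁ = (0.876, -1.764).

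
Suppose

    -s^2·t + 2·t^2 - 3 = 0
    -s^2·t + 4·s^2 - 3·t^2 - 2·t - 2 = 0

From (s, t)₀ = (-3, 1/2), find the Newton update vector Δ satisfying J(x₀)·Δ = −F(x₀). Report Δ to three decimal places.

(1.546, -0.337)

At (-3, 1/2): F = (-7.000, 27.750).
Jacobian J = [[-2·s·t, -s^2 + 4·t], [-2·s·t + 8·s, -s^2 - 6·t - 2]].
At the point, J = [[3.000, -7.000], [-21.000, -14.000]] (det J = -189.000).
Solving J·Δ = −F gives Δ = (1.546, -0.337).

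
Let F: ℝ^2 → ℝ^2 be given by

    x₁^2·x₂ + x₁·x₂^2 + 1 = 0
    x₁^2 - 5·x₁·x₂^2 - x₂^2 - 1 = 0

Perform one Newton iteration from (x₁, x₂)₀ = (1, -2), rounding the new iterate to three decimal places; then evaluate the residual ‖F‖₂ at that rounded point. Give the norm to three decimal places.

At (1, -2): F = (3.000, -24.000).
Jacobian J = [[2·x₁·x₂ + x₂^2, x₁^2 + 2·x₁·x₂], [2·x₁ - 5·x₂^2, -10·x₁·x₂ - 2·x₂]].
At the point, J = [[0.000, -3.000], [-18.000, 24.000]] (det J = -54.000).
Solving J·Δ = −F gives Δ = (0.000, 1.000).
Then the next iterate is (x₁, x₂)₁ = (1.000, -1.000).
Re-evaluating at (1.000, -1.000): F = (1.000, -6.000), so ‖F‖₂ = 6.083.

6.083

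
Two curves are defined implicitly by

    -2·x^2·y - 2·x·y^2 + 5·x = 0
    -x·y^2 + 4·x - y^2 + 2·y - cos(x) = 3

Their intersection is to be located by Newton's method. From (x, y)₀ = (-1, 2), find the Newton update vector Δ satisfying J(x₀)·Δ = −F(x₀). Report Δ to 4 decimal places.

At (-1, 2): F = (-1.0000, -3.540302).
Jacobian J = [[-4·x·y - 2·y^2 + 5, -2·x^2 - 4·x·y], [-y^2 + sin(x) + 4, -2·x·y - 2·y + 2]].
At the point, J = [[5.0000, 6.0000], [-0.841471, 2.0000]] (det J = 15.048826).
Solving J·Δ = −F gives Δ = (-1.2786, 1.2322).

(-1.2786, 1.2322)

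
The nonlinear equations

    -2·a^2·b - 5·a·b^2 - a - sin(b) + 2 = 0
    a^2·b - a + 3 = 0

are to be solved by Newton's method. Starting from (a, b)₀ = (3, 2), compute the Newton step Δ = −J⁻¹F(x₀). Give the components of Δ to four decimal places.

At (3, 2): F = (-97.909297, 18.0000).
Jacobian J = [[-4·a·b - 5·b^2 - 1, -2·a^2 - 10·a·b - cos(b)], [2·a·b - 1, a^2]].
At the point, J = [[-45.0000, -77.583853], [11.0000, 9.0000]] (det J = 448.422385).
Solving J·Δ = −F gives Δ = (-1.1492, -0.5954).

(-1.1492, -0.5954)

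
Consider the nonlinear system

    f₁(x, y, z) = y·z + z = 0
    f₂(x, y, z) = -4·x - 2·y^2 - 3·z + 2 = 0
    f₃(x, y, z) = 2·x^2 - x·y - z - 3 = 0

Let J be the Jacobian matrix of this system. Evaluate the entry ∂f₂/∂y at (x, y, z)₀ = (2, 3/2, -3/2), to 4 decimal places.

-6.0000

∂f₂/∂y = -4·y.
At (2, 3/2, -3/2) this is -6.0000.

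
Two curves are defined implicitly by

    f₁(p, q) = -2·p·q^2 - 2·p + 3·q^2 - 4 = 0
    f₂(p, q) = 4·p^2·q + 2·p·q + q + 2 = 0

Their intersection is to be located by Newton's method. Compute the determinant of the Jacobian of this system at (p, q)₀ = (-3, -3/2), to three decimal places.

689.500

J = [[-2·q^2 - 2, -4·p·q + 6·q], [8·p·q + 2·q, 4·p^2 + 2·p + 1]].
At the point, J = [[-6.500, -27.000], [33.000, 31.000]].
det J = 689.500.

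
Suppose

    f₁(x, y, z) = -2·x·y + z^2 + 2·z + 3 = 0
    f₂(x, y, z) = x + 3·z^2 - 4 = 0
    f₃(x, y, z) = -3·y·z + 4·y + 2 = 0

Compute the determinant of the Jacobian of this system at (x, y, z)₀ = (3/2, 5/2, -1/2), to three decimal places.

J = [[-2·y, -2·x, 2·z + 2], [1, 0, 6·z], [0, -3·z + 4, -3·y]].
At the point, J = [[-5.000, -3.000, 1.000], [1.000, 0.000, -3.000], [0.000, 5.500, -7.500]].
det J = -99.500.

-99.500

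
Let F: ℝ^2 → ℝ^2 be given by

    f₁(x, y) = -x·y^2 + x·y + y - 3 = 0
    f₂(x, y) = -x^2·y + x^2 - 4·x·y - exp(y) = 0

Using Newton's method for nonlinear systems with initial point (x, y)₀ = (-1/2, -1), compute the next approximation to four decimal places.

At (-1/2, -1): F = (-3.0000, -1.867879).
Jacobian J = [[-y^2 + y, -2·x·y + x + 1], [-2·x·y + 2·x - 4·y, -x^2 - 4·x - exp(y)]].
At the point, J = [[-2.0000, -0.5000], [2.0000, 1.382121]] (det J = -1.764241).
Solving J·Δ = −F gives Δ = (-2.8796, 5.5184).
Then the next iterate is (x, y)₁ = (-3.3796, 4.5184).

(-3.3796, 4.5184)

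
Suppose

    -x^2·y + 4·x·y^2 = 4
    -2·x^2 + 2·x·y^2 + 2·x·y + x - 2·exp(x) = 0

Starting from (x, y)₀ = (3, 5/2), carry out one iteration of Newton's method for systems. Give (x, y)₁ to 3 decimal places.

At (3, 5/2): F = (48.500, -2.67107).
Jacobian J = [[-2·x·y + 4·y^2, -x^2 + 8·x·y], [-4·x + 2·y^2 + 2·y - 2·exp(x) + 1, 4·x·y + 2·x]].
At the point, J = [[10.000, 51.000], [-33.67107, 36.000]] (det J = 2077.22477).
Solving J·Δ = −F gives Δ = (-0.906, -0.773).
Then the next iterate is (x, y)₁ = (2.094, 1.727).

(2.094, 1.727)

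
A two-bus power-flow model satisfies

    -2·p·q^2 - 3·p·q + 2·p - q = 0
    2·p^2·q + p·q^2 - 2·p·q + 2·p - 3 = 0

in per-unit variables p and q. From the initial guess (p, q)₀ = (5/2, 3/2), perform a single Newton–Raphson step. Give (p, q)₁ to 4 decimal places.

(1.9273, 0.8621)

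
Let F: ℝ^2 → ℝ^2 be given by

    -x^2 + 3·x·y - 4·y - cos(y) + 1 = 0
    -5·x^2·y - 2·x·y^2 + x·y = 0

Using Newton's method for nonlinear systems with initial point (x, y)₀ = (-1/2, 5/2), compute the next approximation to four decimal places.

At (-1/2, 5/2): F = (-12.198856, 1.8750).
Jacobian J = [[-2·x + 3·y, 3·x + sin(y) - 4], [-10·x·y - 2·y^2 + y, -5·x^2 - 4·x·y + x]].
At the point, J = [[8.5000, -4.901528], [2.5000, 3.2500]] (det J = 39.878820).
Solving J·Δ = −F gives Δ = (0.7637, -1.1644).
Then the next iterate is (x, y)₁ = (0.2637, 1.3356).

(0.2637, 1.3356)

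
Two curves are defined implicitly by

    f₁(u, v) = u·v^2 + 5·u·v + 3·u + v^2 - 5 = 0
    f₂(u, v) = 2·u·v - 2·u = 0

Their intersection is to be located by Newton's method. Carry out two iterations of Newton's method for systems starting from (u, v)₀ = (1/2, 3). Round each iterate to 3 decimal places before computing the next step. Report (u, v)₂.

At (1/2, 3): F = (17.500, 2.000).
Jacobian J = [[v^2 + 5·v + 3, 2·u·v + 5·u + 2·v], [2·v - 2, 2·u]].
At the point, J = [[27.000, 11.500], [4.000, 1.000]] (det J = -19.000).
Solving J·Δ = −F gives Δ = (-0.289, -0.842).
Then the next iterate is (u, v)₁ = (0.211, 2.158).
Round to (0.211, 2.158) and repeat: F = (3.54927, 0.48868), J = [[18.44696, 6.28168], [2.316, 0.422]].
Δ = (-0.232, 0.117), so (u, v)₂ = (-0.021, 2.275).

(-0.021, 2.275)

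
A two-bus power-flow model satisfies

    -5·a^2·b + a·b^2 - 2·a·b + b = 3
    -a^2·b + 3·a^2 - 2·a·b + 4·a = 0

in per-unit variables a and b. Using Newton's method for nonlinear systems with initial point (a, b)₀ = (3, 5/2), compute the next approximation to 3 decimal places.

At (3, 5/2): F = (-109.250, 1.500).
Jacobian J = [[-10·a·b + b^2 - 2·b, -5·a^2 + 2·a·b - 2·a + 1], [-2·a·b + 6·a - 2·b + 4, -a^2 - 2·a]].
At the point, J = [[-73.750, -35.000], [2.000, -15.000]] (det J = 1176.250).
Solving J·Δ = −F gives Δ = (-1.438, -0.092).
Then the next iterate is (a, b)₁ = (1.562, 2.408).

(1.562, 2.408)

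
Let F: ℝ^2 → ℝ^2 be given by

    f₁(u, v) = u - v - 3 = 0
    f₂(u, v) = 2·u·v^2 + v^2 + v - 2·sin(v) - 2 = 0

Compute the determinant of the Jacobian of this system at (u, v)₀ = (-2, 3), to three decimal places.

J = [[1, -1], [2·v^2, 4·u·v + 2·v - 2·cos(v) + 1]].
At the point, J = [[1.000, -1.000], [18.000, -15.02002]].
det J = 2.980.

2.980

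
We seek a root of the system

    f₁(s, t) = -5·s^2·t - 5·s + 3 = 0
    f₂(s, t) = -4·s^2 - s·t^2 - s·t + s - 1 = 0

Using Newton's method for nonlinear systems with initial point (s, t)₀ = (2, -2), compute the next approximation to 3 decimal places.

At (2, -2): F = (33.000, -19.000).
Jacobian J = [[-10·s·t - 5, -5·s^2], [-8·s - t^2 - t + 1, -2·s·t - s]].
At the point, J = [[35.000, -20.000], [-17.000, 6.000]] (det J = -130.000).
Solving J·Δ = −F gives Δ = (-1.400, -0.800).
Then the next iterate is (s, t)₁ = (0.600, -2.800).

(0.600, -2.800)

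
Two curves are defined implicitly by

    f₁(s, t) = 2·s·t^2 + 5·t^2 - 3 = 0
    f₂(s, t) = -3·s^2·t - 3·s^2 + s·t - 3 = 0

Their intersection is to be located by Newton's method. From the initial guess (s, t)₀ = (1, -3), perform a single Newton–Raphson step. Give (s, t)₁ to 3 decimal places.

(1.351, -1.421)

At (1, -3): F = (60.000, 0.000).
Jacobian J = [[2·t^2, 4·s·t + 10·t], [-6·s·t - 6·s + t, -3·s^2 + s]].
At the point, J = [[18.000, -42.000], [9.000, -2.000]] (det J = 342.000).
Solving J·Δ = −F gives Δ = (0.351, 1.579).
Then the next iterate is (s, t)₁ = (1.351, -1.421).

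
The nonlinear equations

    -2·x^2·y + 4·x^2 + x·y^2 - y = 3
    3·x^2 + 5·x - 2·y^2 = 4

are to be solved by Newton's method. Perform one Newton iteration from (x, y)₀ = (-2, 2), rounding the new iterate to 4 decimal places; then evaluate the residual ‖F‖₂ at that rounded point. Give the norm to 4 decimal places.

At (-2, 2): F = (-13.0000, -10.0000).
Jacobian J = [[-4·x·y + 8·x + y^2, -2·x^2 + 2·x·y - 1], [6·x + 5, -4·y]].
At the point, J = [[4.0000, -17.0000], [-7.0000, -8.0000]] (det J = -151.0000).
Solving J·Δ = −F gives Δ = (-0.4371, -0.8675).
Then the next iterate is (x, y)₁ = (-2.4371, 1.1325).
Re-evaluating at (-2.4371, 1.1325): F = (3.046739, -0.932243), so ‖F‖₂ = 3.1862.

3.1862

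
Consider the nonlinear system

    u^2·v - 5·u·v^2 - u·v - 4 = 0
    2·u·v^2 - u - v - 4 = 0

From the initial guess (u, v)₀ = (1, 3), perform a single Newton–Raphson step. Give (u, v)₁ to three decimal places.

At (1, 3): F = (-49.000, 10.000).
Jacobian J = [[2·u·v - 5·v^2 - v, u^2 - 10·u·v - u], [2·v^2 - 1, 4·u·v - 1]].
At the point, J = [[-42.000, -30.000], [17.000, 11.000]] (det J = 48.000).
Solving J·Δ = −F gives Δ = (4.979, -8.604).
Then the next iterate is (u, v)₁ = (5.979, -5.604).

(5.979, -5.604)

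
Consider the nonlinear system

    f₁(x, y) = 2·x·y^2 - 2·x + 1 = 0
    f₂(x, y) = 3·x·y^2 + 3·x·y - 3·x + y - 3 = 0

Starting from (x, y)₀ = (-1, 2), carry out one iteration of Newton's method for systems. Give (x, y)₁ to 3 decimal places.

(0.611, 2.583)

At (-1, 2): F = (-5.000, -16.000).
Jacobian J = [[2·y^2 - 2, 4·x·y], [3·y^2 + 3·y - 3, 6·x·y + 3·x + 1]].
At the point, J = [[6.000, -8.000], [15.000, -14.000]] (det J = 36.000).
Solving J·Δ = −F gives Δ = (1.611, 0.583).
Then the next iterate is (x, y)₁ = (0.611, 2.583).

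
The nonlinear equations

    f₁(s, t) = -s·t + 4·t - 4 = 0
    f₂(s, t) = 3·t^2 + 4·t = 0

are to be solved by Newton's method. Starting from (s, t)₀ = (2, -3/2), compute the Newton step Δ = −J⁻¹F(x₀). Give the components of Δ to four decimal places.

At (2, -3/2): F = (-7.0000, 0.7500).
Jacobian J = [[-t, -s + 4], [0, 6·t + 4]].
At the point, J = [[1.5000, 2.0000], [0.0000, -5.0000]] (det J = -7.5000).
Solving J·Δ = −F gives Δ = (4.4667, 0.1500).

(4.4667, 0.1500)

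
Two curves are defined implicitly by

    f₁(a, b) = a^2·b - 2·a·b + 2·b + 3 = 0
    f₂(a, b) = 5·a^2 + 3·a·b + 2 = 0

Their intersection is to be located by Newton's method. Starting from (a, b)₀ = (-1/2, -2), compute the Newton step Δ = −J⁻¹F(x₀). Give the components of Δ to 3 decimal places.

(0.563, 0.037)

At (-1/2, -2): F = (-3.500, 6.250).
Jacobian J = [[2·a·b - 2·b, a^2 - 2·a + 2], [10·a + 3·b, 3·a]].
At the point, J = [[6.000, 3.250], [-11.000, -1.500]] (det J = 26.750).
Solving J·Δ = −F gives Δ = (0.563, 0.037).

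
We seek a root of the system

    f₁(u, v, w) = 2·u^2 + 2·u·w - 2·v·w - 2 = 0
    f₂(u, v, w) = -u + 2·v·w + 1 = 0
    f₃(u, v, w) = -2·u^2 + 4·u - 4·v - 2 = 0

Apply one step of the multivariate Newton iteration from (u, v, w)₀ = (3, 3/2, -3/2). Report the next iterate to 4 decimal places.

(1.5000, 1.0000, -0.3333)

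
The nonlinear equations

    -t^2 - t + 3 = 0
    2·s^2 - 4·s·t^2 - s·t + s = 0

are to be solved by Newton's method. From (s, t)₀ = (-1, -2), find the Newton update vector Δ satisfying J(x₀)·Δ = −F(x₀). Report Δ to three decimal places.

(1.176, -0.333)

At (-1, -2): F = (1.000, 15.000).
Jacobian J = [[0, -2·t - 1], [4·s - 4·t^2 - t + 1, -8·s·t - s]].
At the point, J = [[0.000, 3.000], [-17.000, -15.000]] (det J = 51.000).
Solving J·Δ = −F gives Δ = (1.176, -0.333).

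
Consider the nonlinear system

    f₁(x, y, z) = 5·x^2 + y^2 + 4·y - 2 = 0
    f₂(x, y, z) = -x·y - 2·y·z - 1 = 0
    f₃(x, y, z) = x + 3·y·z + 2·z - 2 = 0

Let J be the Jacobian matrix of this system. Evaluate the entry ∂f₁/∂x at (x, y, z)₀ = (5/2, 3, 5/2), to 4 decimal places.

∂f₁/∂x = 10·x.
At (5/2, 3, 5/2) this is 25.0000.

25.0000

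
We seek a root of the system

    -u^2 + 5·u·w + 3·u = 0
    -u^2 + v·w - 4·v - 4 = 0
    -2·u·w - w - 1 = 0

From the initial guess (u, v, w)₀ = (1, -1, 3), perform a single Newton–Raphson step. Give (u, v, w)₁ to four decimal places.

At (1, -1, 3): F = (17.0000, -4.0000, -10.0000).
Jacobian J = [[-2·u + 5·w + 3, 0, 5·u], [-2·u, w - 4, v], [-2·w, 0, -2·u - 1]].
At the point, J = [[16.0000, 0.0000, 5.0000], [-2.0000, -1.0000, -1.0000], [-6.0000, 0.0000, -3.0000]] (det J = 18.0000).
Solving J·Δ = −F gives Δ = (-0.0556, -0.6667, -3.2222).
Then the next iterate is (u, v, w)₁ = (0.9444, -1.6667, -0.2222).

(0.9444, -1.6667, -0.2222)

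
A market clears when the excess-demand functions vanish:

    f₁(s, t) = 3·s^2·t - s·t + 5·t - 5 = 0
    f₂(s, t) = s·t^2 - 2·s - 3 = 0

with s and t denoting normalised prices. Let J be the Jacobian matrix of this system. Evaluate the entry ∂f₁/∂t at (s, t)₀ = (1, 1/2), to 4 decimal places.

7.0000

∂f₁/∂t = 3·s^2 - s + 5.
At (1, 1/2) this is 7.0000.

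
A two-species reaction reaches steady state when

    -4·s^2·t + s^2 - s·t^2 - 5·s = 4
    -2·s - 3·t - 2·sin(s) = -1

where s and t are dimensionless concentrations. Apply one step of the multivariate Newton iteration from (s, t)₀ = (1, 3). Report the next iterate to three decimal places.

At (1, 3): F = (-29.000, -11.68294).
Jacobian J = [[-8·s·t + 2·s - t^2 - 5, -4·s^2 - 2·s·t], [-2·cos(s) - 2, -3]].
At the point, J = [[-36.000, -10.000], [-3.08060, -3.000]] (det J = 77.19395).
Solving J·Δ = −F gives Δ = (0.386, -4.291).
Then the next iterate is (s, t)₁ = (1.386, -1.291).

(1.386, -1.291)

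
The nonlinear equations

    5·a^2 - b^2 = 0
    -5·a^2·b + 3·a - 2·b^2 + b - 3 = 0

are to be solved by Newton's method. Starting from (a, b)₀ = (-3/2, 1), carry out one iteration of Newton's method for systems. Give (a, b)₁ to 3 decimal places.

At (-3/2, 1): F = (10.250, -19.750).
Jacobian J = [[10·a, -2·b], [-10·a·b + 3, -5·a^2 - 4·b + 1]].
At the point, J = [[-15.000, -2.000], [18.000, -14.250]] (det J = 249.750).
Solving J·Δ = −F gives Δ = (0.743, -0.447).
Then the next iterate is (a, b)₁ = (-0.757, 0.553).

(-0.757, 0.553)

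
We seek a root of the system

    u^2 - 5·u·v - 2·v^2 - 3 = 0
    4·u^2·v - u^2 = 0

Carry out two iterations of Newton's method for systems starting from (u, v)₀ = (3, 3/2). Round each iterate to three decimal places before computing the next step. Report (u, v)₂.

At (3, 3/2): F = (-21.000, 45.000).
Jacobian J = [[2·u - 5·v, -5·u - 4·v], [8·u·v - 2·u, 4·u^2]].
At the point, J = [[-1.500, -21.000], [30.000, 36.000]] (det J = 576.000).
Solving J·Δ = −F gives Δ = (-0.328, -0.977).
Then the next iterate is (u, v)₁ = (2.672, 0.523).
Round to (2.672, 0.523) and repeat: F = (-3.39475, 7.79643), J = [[2.729, -15.452], [5.83565, 28.55834]].
Δ = (-0.140, -0.244), so (u, v)₂ = (2.532, 0.279).

(2.532, 0.279)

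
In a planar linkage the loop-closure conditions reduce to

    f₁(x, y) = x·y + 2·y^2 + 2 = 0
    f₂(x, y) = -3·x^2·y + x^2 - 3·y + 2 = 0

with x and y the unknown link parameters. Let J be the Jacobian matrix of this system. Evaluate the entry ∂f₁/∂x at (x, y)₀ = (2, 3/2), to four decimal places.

1.5000

∂f₁/∂x = y.
At (2, 3/2) this is 1.5000.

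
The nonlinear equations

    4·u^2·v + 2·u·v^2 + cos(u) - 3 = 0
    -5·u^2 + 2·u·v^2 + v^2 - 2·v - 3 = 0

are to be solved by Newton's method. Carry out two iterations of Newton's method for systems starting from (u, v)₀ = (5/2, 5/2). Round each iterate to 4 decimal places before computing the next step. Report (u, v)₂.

At (5/2, 5/2): F = (89.948856, -1.7500).
Jacobian J = [[8·u·v + 2·v^2 - sin(u), 4·u^2 + 4·u·v], [-10·u + 2·v^2, 4·u·v + 2·v - 2]].
At the point, J = [[61.901528, 50.0000], [-12.5000, 28.0000]] (det J = 2358.242780).
Solving J·Δ = −F gives Δ = (-1.1051, -0.4308).
Then the next iterate is (u, v)₁ = (1.3949, 2.0692).
Round to (1.3949, 2.0692) and repeat: F = (25.224317, -0.640765), J = [[30.669224, 19.328292], [-5.385823, 13.683708]].
Δ = (-0.6826, -0.2219), so (u, v)₂ = (0.7123, 1.8473).

(0.7123, 1.8473)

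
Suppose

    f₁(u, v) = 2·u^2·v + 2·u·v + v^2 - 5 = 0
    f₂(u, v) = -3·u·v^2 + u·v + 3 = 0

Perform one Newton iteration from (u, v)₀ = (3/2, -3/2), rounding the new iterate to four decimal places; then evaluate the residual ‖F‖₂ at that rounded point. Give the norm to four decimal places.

4.0066

At (3/2, -3/2): F = (-14.0000, -9.3750).
Jacobian J = [[4·u·v + 2·v, 2·u^2 + 2·u + 2·v], [-3·v^2 + v, -6·u·v + u]].
At the point, J = [[-12.0000, 4.5000], [-8.2500, 15.0000]] (det J = -142.8750).
Solving J·Δ = −F gives Δ = (-1.1745, -0.0210).
Then the next iterate is (u, v)₁ = (0.3255, -1.5210).
Re-evaluating at (0.3255, -1.5210): F = (-3.999031, 0.245839), so ‖F‖₂ = 4.0066.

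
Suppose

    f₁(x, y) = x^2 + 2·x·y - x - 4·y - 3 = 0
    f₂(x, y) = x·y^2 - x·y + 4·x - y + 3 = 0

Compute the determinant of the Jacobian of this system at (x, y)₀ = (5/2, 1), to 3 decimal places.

J = [[2·x + 2·y - 1, 2·x - 4], [y^2 - y + 4, 2·x·y - x - 1]].
At the point, J = [[6.000, 1.000], [4.000, 1.500]].
det J = 5.000.

5.000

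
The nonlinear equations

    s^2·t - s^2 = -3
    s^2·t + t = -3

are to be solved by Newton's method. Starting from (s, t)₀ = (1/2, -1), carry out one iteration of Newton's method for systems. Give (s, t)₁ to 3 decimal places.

At (1/2, -1): F = (2.500, 1.750).
Jacobian J = [[2·s·t - 2·s, s^2], [2·s·t, s^2 + 1]].
At the point, J = [[-2.000, 0.250], [-1.000, 1.250]] (det J = -2.250).
Solving J·Δ = −F gives Δ = (1.194, -0.444).
Then the next iterate is (s, t)₁ = (1.694, -1.444).

(1.694, -1.444)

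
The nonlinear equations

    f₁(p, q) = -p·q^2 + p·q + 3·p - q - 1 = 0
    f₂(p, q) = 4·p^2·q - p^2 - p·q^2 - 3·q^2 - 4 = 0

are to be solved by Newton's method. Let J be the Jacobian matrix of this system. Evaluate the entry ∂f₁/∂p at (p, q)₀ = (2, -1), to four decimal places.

1.0000

∂f₁/∂p = -q^2 + q + 3.
At (2, -1) this is 1.0000.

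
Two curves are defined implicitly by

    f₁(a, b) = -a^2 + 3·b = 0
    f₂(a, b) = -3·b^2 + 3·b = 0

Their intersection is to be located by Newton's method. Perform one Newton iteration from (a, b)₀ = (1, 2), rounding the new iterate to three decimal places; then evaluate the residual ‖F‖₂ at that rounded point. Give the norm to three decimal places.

At (1, 2): F = (5.000, -6.000).
Jacobian J = [[-2·a, 3], [0, -6·b + 3]].
At the point, J = [[-2.000, 3.000], [0.000, -9.000]] (det J = 18.000).
Solving J·Δ = −F gives Δ = (1.500, -0.667).
Then the next iterate is (a, b)₁ = (2.500, 1.333).
Re-evaluating at (2.500, 1.333): F = (-2.251, -1.33167), so ‖F‖₂ = 2.615.

2.615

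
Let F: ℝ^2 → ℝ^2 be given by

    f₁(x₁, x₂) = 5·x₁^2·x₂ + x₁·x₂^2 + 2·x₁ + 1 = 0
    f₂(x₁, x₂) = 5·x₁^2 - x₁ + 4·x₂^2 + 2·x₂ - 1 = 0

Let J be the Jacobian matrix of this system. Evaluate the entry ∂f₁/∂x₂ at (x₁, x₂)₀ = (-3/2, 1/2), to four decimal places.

9.7500

∂f₁/∂x₂ = 5·x₁^2 + 2·x₁·x₂.
At (-3/2, 1/2) this is 9.7500.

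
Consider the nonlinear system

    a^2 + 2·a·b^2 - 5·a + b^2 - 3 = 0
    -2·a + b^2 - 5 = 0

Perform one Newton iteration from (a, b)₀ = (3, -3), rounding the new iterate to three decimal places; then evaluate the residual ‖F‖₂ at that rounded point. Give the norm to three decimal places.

13.337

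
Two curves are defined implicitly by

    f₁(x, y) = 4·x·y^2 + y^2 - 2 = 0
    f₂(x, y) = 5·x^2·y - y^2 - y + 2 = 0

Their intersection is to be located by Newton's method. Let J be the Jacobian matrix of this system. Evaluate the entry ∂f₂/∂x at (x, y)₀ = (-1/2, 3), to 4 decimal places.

-15.0000

∂f₂/∂x = 10·x·y.
At (-1/2, 3) this is -15.0000.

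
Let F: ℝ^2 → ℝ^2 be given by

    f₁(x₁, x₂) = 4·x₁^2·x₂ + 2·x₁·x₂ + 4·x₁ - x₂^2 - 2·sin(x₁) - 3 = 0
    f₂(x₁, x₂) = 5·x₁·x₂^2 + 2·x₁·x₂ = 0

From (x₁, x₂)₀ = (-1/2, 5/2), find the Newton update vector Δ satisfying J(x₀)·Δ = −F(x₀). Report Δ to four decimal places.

(-0.2211, -1.9364)

At (-1/2, 5/2): F = (-10.291149, -18.1250).
Jacobian J = [[8·x₁·x₂ + 2·x₂ - 2·cos(x₁) + 4, 4·x₁^2 + 2·x₁ - 2·x₂], [5·x₂^2 + 2·x₂, 10·x₁·x₂ + 2·x₁]].
At the point, J = [[-2.755165, -5.0000], [36.2500, -13.5000]] (det J = 218.444729).
Solving J·Δ = −F gives Δ = (-0.2211, -1.9364).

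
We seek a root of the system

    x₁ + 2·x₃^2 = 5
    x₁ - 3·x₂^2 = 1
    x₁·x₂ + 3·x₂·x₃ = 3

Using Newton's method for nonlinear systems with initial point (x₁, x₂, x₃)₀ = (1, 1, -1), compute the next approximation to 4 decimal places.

(4.8824, 1.1471, -0.5294)

At (1, 1, -1): F = (-2.0000, -3.0000, -5.0000).
Jacobian J = [[1, 0, 4·x₃], [1, -6·x₂, 0], [x₂, x₁ + 3·x₃, 3·x₂]].
At the point, J = [[1.0000, 0.0000, -4.0000], [1.0000, -6.0000, 0.0000], [1.0000, -2.0000, 3.0000]] (det J = -34.0000).
Solving J·Δ = −F gives Δ = (3.8824, 0.1471, 0.4706).
Then the next iterate is (x₁, x₂, x₃)₁ = (4.8824, 1.1471, -0.5294).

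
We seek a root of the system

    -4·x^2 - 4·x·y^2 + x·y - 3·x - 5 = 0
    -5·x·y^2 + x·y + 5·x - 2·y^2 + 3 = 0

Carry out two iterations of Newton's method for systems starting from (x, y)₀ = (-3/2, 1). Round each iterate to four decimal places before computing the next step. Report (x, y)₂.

(-1.3667, 1.5332)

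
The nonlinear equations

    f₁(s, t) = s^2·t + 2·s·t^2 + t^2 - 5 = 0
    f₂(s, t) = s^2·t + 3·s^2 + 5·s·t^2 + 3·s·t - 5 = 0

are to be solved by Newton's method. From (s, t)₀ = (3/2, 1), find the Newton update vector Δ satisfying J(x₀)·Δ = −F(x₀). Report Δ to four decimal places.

(-1.4214, 0.5714)

At (3/2, 1): F = (1.2500, 16.0000).
Jacobian J = [[2·s·t + 2·t^2, s^2 + 4·s·t + 2·t], [2·s·t + 6·s + 5·t^2 + 3·t, s^2 + 10·s·t + 3·s]].
At the point, J = [[5.0000, 10.2500], [20.0000, 21.7500]] (det J = -96.2500).
Solving J·Δ = −F gives Δ = (-1.4214, 0.5714).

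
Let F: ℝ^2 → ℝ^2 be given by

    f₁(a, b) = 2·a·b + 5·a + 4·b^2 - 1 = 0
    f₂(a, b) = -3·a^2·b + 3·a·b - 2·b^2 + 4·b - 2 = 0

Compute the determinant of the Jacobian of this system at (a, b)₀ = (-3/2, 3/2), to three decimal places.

J = [[2·b + 5, 2·a + 8·b], [-6·a·b + 3·b, -3·a^2 + 3·a - 4·b + 4]].
At the point, J = [[8.000, 9.000], [18.000, -13.250]].
det J = -268.000.

-268.000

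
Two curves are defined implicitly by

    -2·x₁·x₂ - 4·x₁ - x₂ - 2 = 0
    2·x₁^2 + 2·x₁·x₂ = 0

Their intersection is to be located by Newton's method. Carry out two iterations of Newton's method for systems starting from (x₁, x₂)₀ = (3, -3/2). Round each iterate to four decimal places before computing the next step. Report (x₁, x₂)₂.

(2.0292, -1.9911)

At (3, -3/2): F = (-3.5000, 9.0000).
Jacobian J = [[-2·x₂ - 4, -2·x₁ - 1], [4·x₁ + 2·x₂, 2·x₁]].
At the point, J = [[-1.0000, -7.0000], [9.0000, 6.0000]] (det J = 57.0000).
Solving J·Δ = −F gives Δ = (-0.7368, -0.3947).
Then the next iterate is (x₁, x₂)₁ = (2.2632, -1.8947).
Round to (2.2632, -1.8947) and repeat: F = (-0.581930, 1.667978), J = [[-0.2106, -5.5264], [5.2634, 4.5264]].
Δ = (-0.2340, -0.0964), so (x₁, x₂)₂ = (2.0292, -1.9911).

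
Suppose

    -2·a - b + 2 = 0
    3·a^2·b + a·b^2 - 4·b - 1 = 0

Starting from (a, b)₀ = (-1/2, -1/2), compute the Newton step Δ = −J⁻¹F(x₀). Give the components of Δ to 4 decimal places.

(1.2586, 0.9828)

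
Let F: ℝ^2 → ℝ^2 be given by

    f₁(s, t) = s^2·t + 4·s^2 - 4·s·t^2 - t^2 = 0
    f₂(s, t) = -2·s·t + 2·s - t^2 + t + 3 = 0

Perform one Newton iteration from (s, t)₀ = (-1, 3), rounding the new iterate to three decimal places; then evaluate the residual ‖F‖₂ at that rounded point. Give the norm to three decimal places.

At (-1, 3): F = (34.000, 1.000).
Jacobian J = [[2·s·t + 8·s - 4·t^2, s^2 - 8·s·t - 2·t], [-2·t + 2, -2·s - 2·t + 1]].
At the point, J = [[-50.000, 19.000], [-4.000, -3.000]] (det J = 226.000).
Solving J·Δ = −F gives Δ = (0.535, -0.381).
Then the next iterate is (s, t)₁ = (-0.465, 2.619).
Re-evaluating at (-0.465, 2.619): F = (7.33007, 0.26551), so ‖F‖₂ = 7.335.

7.335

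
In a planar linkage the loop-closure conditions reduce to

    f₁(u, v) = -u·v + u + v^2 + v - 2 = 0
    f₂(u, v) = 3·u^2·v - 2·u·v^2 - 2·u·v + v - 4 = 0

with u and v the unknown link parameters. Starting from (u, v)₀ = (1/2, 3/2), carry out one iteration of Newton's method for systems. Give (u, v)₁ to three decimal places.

(-0.753, 0.892)

At (1/2, 3/2): F = (1.500, -5.125).
Jacobian J = [[-v + 1, -u + 2·v + 1], [6·u·v - 2·v^2 - 2·v, 3·u^2 - 4·u·v - 2·u + 1]].
At the point, J = [[-0.500, 3.500], [-3.000, -2.250]] (det J = 11.625).
Solving J·Δ = −F gives Δ = (-1.253, -0.608).
Then the next iterate is (u, v)₁ = (-0.753, 0.892).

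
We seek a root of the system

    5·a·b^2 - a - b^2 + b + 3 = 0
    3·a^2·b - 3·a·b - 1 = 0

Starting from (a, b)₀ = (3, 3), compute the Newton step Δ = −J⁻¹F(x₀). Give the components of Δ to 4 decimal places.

(-0.7197, -1.1451)

At (3, 3): F = (129.0000, 53.0000).
Jacobian J = [[5·b^2 - 1, 10·a·b - 2·b + 1], [6·a·b - 3·b, 3·a^2 - 3·a]].
At the point, J = [[44.0000, 85.0000], [45.0000, 18.0000]] (det J = -3033.0000).
Solving J·Δ = −F gives Δ = (-0.7197, -1.1451).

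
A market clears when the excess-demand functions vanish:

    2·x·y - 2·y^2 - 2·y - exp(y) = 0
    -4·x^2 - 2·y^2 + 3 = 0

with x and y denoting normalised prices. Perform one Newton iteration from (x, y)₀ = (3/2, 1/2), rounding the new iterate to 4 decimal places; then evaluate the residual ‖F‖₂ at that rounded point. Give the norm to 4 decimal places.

2.1198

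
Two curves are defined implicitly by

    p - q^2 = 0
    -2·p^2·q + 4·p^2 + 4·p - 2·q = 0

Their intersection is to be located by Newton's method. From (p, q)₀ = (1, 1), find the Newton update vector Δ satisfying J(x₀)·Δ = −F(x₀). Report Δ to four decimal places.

At (1, 1): F = (0.0000, 4.0000).
Jacobian J = [[1, -2·q], [-4·p·q + 8·p + 4, -2·p^2 - 2]].
At the point, J = [[1.0000, -2.0000], [8.0000, -4.0000]] (det J = 12.0000).
Solving J·Δ = −F gives Δ = (-0.6667, -0.3333).

(-0.6667, -0.3333)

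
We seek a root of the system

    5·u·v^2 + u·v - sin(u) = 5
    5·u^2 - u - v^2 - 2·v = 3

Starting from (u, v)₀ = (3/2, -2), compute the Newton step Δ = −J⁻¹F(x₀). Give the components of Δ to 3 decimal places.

(-0.539, 0.398)

At (3/2, -2): F = (21.00251, 6.750).
Jacobian J = [[5·v^2 + v - cos(u), 10·u·v + u], [10·u - 1, -2·v - 2]].
At the point, J = [[17.92926, -28.500], [14.000, 2.000]] (det J = 434.85853).
Solving J·Δ = −F gives Δ = (-0.539, 0.398).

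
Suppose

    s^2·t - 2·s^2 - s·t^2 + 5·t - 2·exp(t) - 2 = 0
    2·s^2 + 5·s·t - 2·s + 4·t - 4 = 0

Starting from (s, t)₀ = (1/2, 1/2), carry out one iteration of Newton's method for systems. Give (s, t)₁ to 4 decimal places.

(-0.8073, 1.1951)

At (1/2, 1/2): F = (-3.297443, -1.2500).
Jacobian J = [[2·s·t - 4·s - t^2, s^2 - 2·s·t - 2·exp(t) + 5], [4·s + 5·t - 2, 5·s + 4]].
At the point, J = [[-1.7500, 1.452557], [2.5000, 6.5000]] (det J = -15.006394).
Solving J·Δ = −F gives Δ = (-1.3073, 0.6951).
Then the next iterate is (s, t)₁ = (-0.8073, 1.1951).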